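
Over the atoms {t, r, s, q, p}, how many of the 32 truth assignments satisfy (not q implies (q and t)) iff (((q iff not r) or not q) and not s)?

Initial set: {((not q implies (q and t)) iff (((q iff not r) or not q) and not s))}.
((not q implies (q and t)) iff (((q iff not r) or not q) and not s)): β-rule — branch into (not q implies (q and t)), (((q iff not r) or not q) and not s)  //  not (not q implies (q and t)), not (((q iff not r) or not q) and not s).
  branch 1 (add (not q implies (q and t)), (((q iff not r) or not q) and not s)):
    (((q iff not r) or not q) and not s): α-rule — add ((q iff not r) or not q), not s.
    (not q implies (q and t)): β-rule — branch into not not q  //  (q and t).
      branch 1.1 (add not not q):
        ((q iff not r) or not q): β-rule — branch into (q iff not r)  //  not q.
          branch 1.1.1 (add (q iff not r)):
            (q iff not r): β-rule — branch into q, not r  //  not q, not not r.
              branch 1.1.1.1 (add q, not r):
                ○ open, literals {q=T, r=F, s=F}.
              branch 1.1.1.2 (add not q, not not r):
                × closes — contains both q and not q.
          branch 1.1.2 (add not q):
            × closes — contains both q and not q.
      branch 1.2 (add (q and t)):
        (q and t): α-rule — add q, t.
        ((q iff not r) or not q): β-rule — branch into (q iff not r)  //  not q.
          branch 1.2.1 (add (q iff not r)):
            (q iff not r): β-rule — branch into q, not r  //  not q, not not r.
              branch 1.2.1.1 (add q, not r):
                ○ open, literals {q=T, r=F, s=F, t=T}.
              branch 1.2.1.2 (add not q, not not r):
                × closes — contains both q and not q.
          branch 1.2.2 (add not q):
            × closes — contains both q and not q.
  branch 2 (add not (not q implies (q and t)), not (((q iff not r) or not q) and not s)):
    not (not q implies (q and t)): α-rule — add not q, not (q and t).
    not (((q iff not r) or not q) and not s): β-rule — branch into not ((q iff not r) or not q)  //  not not s.
      branch 2.1 (add not ((q iff not r) or not q)):
        not ((q iff not r) or not q): α-rule — add not (q iff not r), not not q.
        × closes — contains both q and not q.
      branch 2.2 (add not not s):
        not (q and t): β-rule — branch into not q  //  not t.
          branch 2.2.1 (add not q):
            ○ open, literals {q=F, s=T}.
          branch 2.2.2 (add not t):
            ○ open, literals {q=F, s=T, t=F}.
5 branches closed, 4 open.
Each open branch fixes some atoms; the unmentioned ones are free. Counting distinct full assignments: branch {q=T, r=F, s=F} (t, p) contributes 4 new; branch {q=T, r=F, s=F, t=T} (p) contributes 0 new; branch {q=F, s=T} (t, r, p) contributes 8 new; branch {q=F, s=T, t=F} (r, p) contributes 0 new. Total: 12.

12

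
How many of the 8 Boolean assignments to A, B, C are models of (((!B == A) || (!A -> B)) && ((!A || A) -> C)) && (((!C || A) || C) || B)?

Initial set: {((((!B == A) || (!A -> B)) && ((!A || A) -> C)) && (((!C || A) || C) || B))}.
((((!B == A) || (!A -> B)) && ((!A || A) -> C)) && (((!C || A) || C) || B)): α-rule — add (((!B == A) || (!A -> B)) && ((!A || A) -> C)), (((!C || A) || C) || B).
(((!B == A) || (!A -> B)) && ((!A || A) -> C)): α-rule — add ((!B == A) || (!A -> B)), ((!A || A) -> C).
(((!C || A) || C) || B): β-rule — branch into ((!C || A) || C)  //  B.
  branch 1 (add ((!C || A) || C)):
    ((!B == A) || (!A -> B)): β-rule — branch into (!B == A)  //  (!A -> B).
      branch 1.1 (add (!B == A)):
        ((!A || A) -> C): β-rule — branch into !(!A || A)  //  C.
          branch 1.1.1 (add !(!A || A)):
            !(!A || A): α-rule — add !!A, !A.
            × closes — contains both A and !A.
          branch 1.1.2 (add C):
            ((!C || A) || C): β-rule — branch into (!C || A)  //  C.
              branch 1.1.2.1 (add (!C || A)):
                (!B == A): β-rule — branch into !B, A  //  !!B, !A.
                  branch 1.1.2.1.1 (add !B, A):
                    (!C || A): β-rule — branch into !C  //  A.
                      branch 1.1.2.1.1.1 (add !C):
                        × closes — contains both C and !C.
                      branch 1.1.2.1.1.2 (add A):
                        ○ open, literals {A=T, B=F, C=T}.
                  branch 1.1.2.1.2 (add !!B, !A):
                    (!C || A): β-rule — branch into !C  //  A.
                      branch 1.1.2.1.2.1 (add !C):
                        × closes — contains both C and !C.
                      branch 1.1.2.1.2.2 (add A):
                        × closes — contains both A and !A.
              branch 1.1.2.2 (add C):
                (!B == A): β-rule — branch into !B, A  //  !!B, !A.
                  branch 1.1.2.2.1 (add !B, A):
                    ○ open, literals {A=T, B=F, C=T}.
                  branch 1.1.2.2.2 (add !!B, !A):
                    ○ open, literals {A=F, B=T, C=T}.
      branch 1.2 (add (!A -> B)):
        ((!A || A) -> C): β-rule — branch into !(!A || A)  //  C.
          branch 1.2.1 (add !(!A || A)):
            !(!A || A): α-rule — add !!A, !A.
            × closes — contains both A and !A.
          branch 1.2.2 (add C):
            ((!C || A) || C): β-rule — branch into (!C || A)  //  C.
              branch 1.2.2.1 (add (!C || A)):
                (!A -> B): β-rule — branch into !!A  //  B.
                  branch 1.2.2.1.1 (add !!A):
                    (!C || A): β-rule — branch into !C  //  A.
                      branch 1.2.2.1.1.1 (add !C):
                        × closes — contains both C and !C.
                      branch 1.2.2.1.1.2 (add A):
                        ○ open, literals {A=T, C=T}.
                  branch 1.2.2.1.2 (add B):
                    (!C || A): β-rule — branch into !C  //  A.
                      branch 1.2.2.1.2.1 (add !C):
                        × closes — contains both C and !C.
                      branch 1.2.2.1.2.2 (add A):
                        ○ open, literals {A=T, B=T, C=T}.
              branch 1.2.2.2 (add C):
                (!A -> B): β-rule — branch into !!A  //  B.
                  branch 1.2.2.2.1 (add !!A):
                    ○ open, literals {A=T, C=T}.
                  branch 1.2.2.2.2 (add B):
                    ○ open, literals {B=T, C=T}.
  branch 2 (add B):
    ((!B == A) || (!A -> B)): β-rule — branch into (!B == A)  //  (!A -> B).
      branch 2.1 (add (!B == A)):
        ((!A || A) -> C): β-rule — branch into !(!A || A)  //  C.
          branch 2.1.1 (add !(!A || A)):
            !(!A || A): α-rule — add !!A, !A.
            × closes — contains both A and !A.
          branch 2.1.2 (add C):
            (!B == A): β-rule — branch into !B, A  //  !!B, !A.
              branch 2.1.2.1 (add !B, A):
                × closes — contains both B and !B.
              branch 2.1.2.2 (add !!B, !A):
                ○ open, literals {A=F, B=T, C=T}.
      branch 2.2 (add (!A -> B)):
        ((!A || A) -> C): β-rule — branch into !(!A || A)  //  C.
          branch 2.2.1 (add !(!A || A)):
            !(!A || A): α-rule — add !!A, !A.
            × closes — contains both A and !A.
          branch 2.2.2 (add C):
            (!A -> B): β-rule — branch into !!A  //  B.
              branch 2.2.2.1 (add !!A):
                ○ open, literals {A=T, B=T, C=T}.
              branch 2.2.2.2 (add B):
                ○ open, literals {B=T, C=T}.
10 branches closed, 10 open.
Each open branch fixes some atoms; the unmentioned ones are free. Counting distinct full assignments: branch {A=T, B=F, C=T} (none free) contributes 1 new; branch {A=T, B=F, C=T} (none free) contributes 0 new; branch {A=F, B=T, C=T} (none free) contributes 1 new; branch {A=T, C=T} (B) contributes 1 new; branch {A=T, B=T, C=T} (none free) contributes 0 new; branch {A=T, C=T} (B) contributes 0 new; branch {B=T, C=T} (A) contributes 0 new; branch {A=F, B=T, C=T} (none free) contributes 0 new; branch {A=T, B=T, C=T} (none free) contributes 0 new; branch {B=T, C=T} (A) contributes 0 new. Total: 3.

3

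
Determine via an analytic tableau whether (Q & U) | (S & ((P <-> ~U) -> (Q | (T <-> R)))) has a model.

Satisfiable

Initial set: {((Q & U) | (S & ((P <-> ~U) -> (Q | (T <-> R)))))}.
((Q & U) | (S & ((P <-> ~U) -> (Q | (T <-> R))))): β-rule — branch into (Q & U)  //  (S & ((P <-> ~U) -> (Q | (T <-> R)))).
  branch 1 (add (Q & U)):
    (Q & U): α-rule — add Q, U.
    ○ open, literals {Q=true, U=true}.
  branch 2 (add (S & ((P <-> ~U) -> (Q | (T <-> R))))):
    (S & ((P <-> ~U) -> (Q | (T <-> R)))): α-rule — add S, ((P <-> ~U) -> (Q | (T <-> R))).
    ((P <-> ~U) -> (Q | (T <-> R))): β-rule — branch into ~(P <-> ~U)  //  (Q | (T <-> R)).
      branch 2.1 (add ~(P <-> ~U)):
        ~(P <-> ~U): β-rule — branch into P, ~~U  //  ~P, ~U.
          branch 2.1.1 (add P, ~~U):
            ○ open, literals {P=true, S=true, U=true}.
          branch 2.1.2 (add ~P, ~U):
            ○ open, literals {P=false, S=true, U=false}.
      branch 2.2 (add (Q | (T <-> R))):
        (Q | (T <-> R)): β-rule — branch into Q  //  (T <-> R).
          branch 2.2.1 (add Q):
            ○ open, literals {Q=true, S=true}.
          branch 2.2.2 (add (T <-> R)):
            (T <-> R): β-rule — branch into T, R  //  ~T, ~R.
              branch 2.2.2.1 (add T, R):
                ○ open, literals {R=true, S=true, T=true}.
              branch 2.2.2.2 (add ~T, ~R):
                ○ open, literals {R=false, S=true, T=false}.
0 branches closed, 6 open.
An open branch gives a satisfying assignment: Q=true, U=true.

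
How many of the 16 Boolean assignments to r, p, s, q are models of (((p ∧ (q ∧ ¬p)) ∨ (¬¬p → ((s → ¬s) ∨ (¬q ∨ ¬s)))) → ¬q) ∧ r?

5

Initial set: {((((p ∧ (q ∧ ¬p)) ∨ (¬¬p → ((s → ¬s) ∨ (¬q ∨ ¬s)))) → ¬q) ∧ r)}.
((((p ∧ (q ∧ ¬p)) ∨ (¬¬p → ((s → ¬s) ∨ (¬q ∨ ¬s)))) → ¬q) ∧ r): α-rule — add (((p ∧ (q ∧ ¬p)) ∨ (¬¬p → ((s → ¬s) ∨ (¬q ∨ ¬s)))) → ¬q), r.
(((p ∧ (q ∧ ¬p)) ∨ (¬¬p → ((s → ¬s) ∨ (¬q ∨ ¬s)))) → ¬q): β-rule — branch into ¬((p ∧ (q ∧ ¬p)) ∨ (¬¬p → ((s → ¬s) ∨ (¬q ∨ ¬s))))  //  ¬q.
  branch 1 (add ¬((p ∧ (q ∧ ¬p)) ∨ (¬¬p → ((s → ¬s) ∨ (¬q ∨ ¬s))))):
    ¬((p ∧ (q ∧ ¬p)) ∨ (¬¬p → ((s → ¬s) ∨ (¬q ∨ ¬s)))): α-rule — add ¬(p ∧ (q ∧ ¬p)), ¬(¬¬p → ((s → ¬s) ∨ (¬q ∨ ¬s))).
    ¬(¬¬p → ((s → ¬s) ∨ (¬q ∨ ¬s))): α-rule — add ¬¬p, ¬((s → ¬s) ∨ (¬q ∨ ¬s)).
    ¬¬p: drop double negation, giving p.
    ¬((s → ¬s) ∨ (¬q ∨ ¬s)): α-rule — add ¬(s → ¬s), ¬(¬q ∨ ¬s).
    ¬(s → ¬s): α-rule — add s, ¬¬s.
    ¬(¬q ∨ ¬s): α-rule — add ¬¬q, ¬¬s.
    ¬(p ∧ (q ∧ ¬p)): β-rule — branch into ¬p  //  ¬(q ∧ ¬p).
      branch 1.1 (add ¬p):
        × closes — contains both p and ¬p.
      branch 1.2 (add ¬(q ∧ ¬p)):
        ¬(q ∧ ¬p): β-rule — branch into ¬q  //  ¬¬p.
          branch 1.2.1 (add ¬q):
            × closes — contains both q and ¬q.
          branch 1.2.2 (add ¬¬p):
            ○ open, literals {p=true, q=true, r=true, s=true}.
  branch 2 (add ¬q):
    ○ open, literals {q=false, r=true}.
2 branches closed, 2 open.
Each open branch fixes some atoms; the unmentioned ones are free. Counting distinct full assignments: branch {p=true, q=true, r=true, s=true} (none free) contributes 1 new; branch {q=false, r=true} (p, s) contributes 4 new. Total: 5.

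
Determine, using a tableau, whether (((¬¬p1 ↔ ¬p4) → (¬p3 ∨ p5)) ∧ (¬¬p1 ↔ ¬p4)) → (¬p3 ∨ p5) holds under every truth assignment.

Assume the negation and expand:
Initial set: {F ((((¬¬p1 ↔ ¬p4) → (¬p3 ∨ p5)) ∧ (¬¬p1 ↔ ¬p4)) → (¬p3 ∨ p5))}.
F ((((¬¬p1 ↔ ¬p4) → (¬p3 ∨ p5)) ∧ (¬¬p1 ↔ ¬p4)) → (¬p3 ∨ p5)): α-rule — add T (((¬¬p1 ↔ ¬p4) → (¬p3 ∨ p5)) ∧ (¬¬p1 ↔ ¬p4)), F (¬p3 ∨ p5).
T (((¬¬p1 ↔ ¬p4) → (¬p3 ∨ p5)) ∧ (¬¬p1 ↔ ¬p4)): α-rule — add T ((¬¬p1 ↔ ¬p4) → (¬p3 ∨ p5)), T (¬¬p1 ↔ ¬p4).
F (¬p3 ∨ p5): α-rule — add F ¬p3, F p5.
T ((¬¬p1 ↔ ¬p4) → (¬p3 ∨ p5)): β-rule — branch into F (¬¬p1 ↔ ¬p4)  //  T (¬p3 ∨ p5).
  branch 1 (add F (¬¬p1 ↔ ¬p4)):
    T (¬¬p1 ↔ ¬p4): β-rule — branch into T ¬¬p1, T ¬p4  //  F ¬¬p1, F ¬p4.
      branch 1.1 (add T ¬¬p1, T ¬p4):
        T ¬¬p1: drop double negation, giving T p1.
        F (¬¬p1 ↔ ¬p4): β-rule — branch into T ¬¬p1, F ¬p4  //  F ¬¬p1, T ¬p4.
          branch 1.1.1 (add T ¬¬p1, F ¬p4):
            × closes — contains both p4 and ¬p4.
          branch 1.1.2 (add F ¬¬p1, T ¬p4):
            F ¬¬p1: drop double negation, giving F p1.
            × closes — contains both p1 and ¬p1.
      branch 1.2 (add F ¬¬p1, F ¬p4):
        F ¬¬p1: drop double negation, giving F p1.
        F (¬¬p1 ↔ ¬p4): β-rule — branch into T ¬¬p1, F ¬p4  //  F ¬¬p1, T ¬p4.
          branch 1.2.1 (add T ¬¬p1, F ¬p4):
            T ¬¬p1: drop double negation, giving T p1.
            × closes — contains both p1 and ¬p1.
          branch 1.2.2 (add F ¬¬p1, T ¬p4):
            × closes — contains both p4 and ¬p4.
  branch 2 (add T (¬p3 ∨ p5)):
    T (¬¬p1 ↔ ¬p4): β-rule — branch into T ¬¬p1, T ¬p4  //  F ¬¬p1, F ¬p4.
      branch 2.1 (add T ¬¬p1, T ¬p4):
        T ¬¬p1: drop double negation, giving T p1.
        T (¬p3 ∨ p5): β-rule — branch into T ¬p3  //  T p5.
          branch 2.1.1 (add T ¬p3):
            × closes — contains both p3 and ¬p3.
          branch 2.1.2 (add T p5):
            × closes — contains both p5 and ¬p5.
      branch 2.2 (add F ¬¬p1, F ¬p4):
        F ¬¬p1: drop double negation, giving F p1.
        T (¬p3 ∨ p5): β-rule — branch into T ¬p3  //  T p5.
          branch 2.2.1 (add T ¬p3):
            × closes — contains both p3 and ¬p3.
          branch 2.2.2 (add T p5):
            × closes — contains both p5 and ¬p5.
All 8 branches close.
Every branch closed, so the negation is unsatisfiable and the formula is valid.

Valid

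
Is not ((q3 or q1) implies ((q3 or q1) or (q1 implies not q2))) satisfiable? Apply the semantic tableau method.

Unsatisfiable

Initial set: {not ((q3 or q1) implies ((q3 or q1) or (q1 implies not q2)))}.
not ((q3 or q1) implies ((q3 or q1) or (q1 implies not q2))): α-rule — add (q3 or q1), not ((q3 or q1) or (q1 implies not q2)).
not ((q3 or q1) or (q1 implies not q2)): α-rule — add not (q3 or q1), not (q1 implies not q2).
not (q3 or q1): α-rule — add not q3, not q1.
not (q1 implies not q2): α-rule — add q1, not not q2.
× closes — contains both q1 and not q1.
All 1 branch closes.
Every branch closed; the formula is unsatisfiable.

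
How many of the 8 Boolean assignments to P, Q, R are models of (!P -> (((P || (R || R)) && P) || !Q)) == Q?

2

Initial set: {((!P -> (((P || (R || R)) && P) || !Q)) == Q)}.
((!P -> (((P || (R || R)) && P) || !Q)) == Q): β-rule — branch into (!P -> (((P || (R || R)) && P) || !Q)), Q  //  !(!P -> (((P || (R || R)) && P) || !Q)), !Q.
  branch 1 (add (!P -> (((P || (R || R)) && P) || !Q)), Q):
    (!P -> (((P || (R || R)) && P) || !Q)): β-rule — branch into !!P  //  (((P || (R || R)) && P) || !Q).
      branch 1.1 (add !!P):
        ○ open, literals {P=true, Q=true}.
      branch 1.2 (add (((P || (R || R)) && P) || !Q)):
        (((P || (R || R)) && P) || !Q): β-rule — branch into ((P || (R || R)) && P)  //  !Q.
          branch 1.2.1 (add ((P || (R || R)) && P)):
            ((P || (R || R)) && P): α-rule — add (P || (R || R)), P.
            (P || (R || R)): β-rule — branch into P  //  (R || R).
              branch 1.2.1.1 (add P):
                ○ open, literals {P=true, Q=true}.
              branch 1.2.1.2 (add (R || R)):
                (R || R): β-rule — branch into R  //  R.
                  branch 1.2.1.2.1 (add R):
                    ○ open, literals {P=true, Q=true, R=true}.
                  branch 1.2.1.2.2 (add R):
                    ○ open, literals {P=true, Q=true, R=true}.
          branch 1.2.2 (add !Q):
            × closes — contains both Q and !Q.
  branch 2 (add !(!P -> (((P || (R || R)) && P) || !Q)), !Q):
    !(!P -> (((P || (R || R)) && P) || !Q)): α-rule — add !P, !(((P || (R || R)) && P) || !Q).
    !(((P || (R || R)) && P) || !Q): α-rule — add !((P || (R || R)) && P), !!Q.
    × closes — contains both Q and !Q.
2 branches closed, 4 open.
Each open branch fixes some atoms; the unmentioned ones are free. Counting distinct full assignments: branch {P=true, Q=true} (R) contributes 2 new; branch {P=true, Q=true} (R) contributes 0 new; branch {P=true, Q=true, R=true} (none free) contributes 0 new; branch {P=true, Q=true, R=true} (none free) contributes 0 new. Total: 2.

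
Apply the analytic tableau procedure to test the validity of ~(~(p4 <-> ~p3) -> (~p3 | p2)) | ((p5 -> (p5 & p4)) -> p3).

Assume the negation and expand:
Initial set: {~(~(~(p4 <-> ~p3) -> (~p3 | p2)) | ((p5 -> (p5 & p4)) -> p3))}.
~(~(~(p4 <-> ~p3) -> (~p3 | p2)) | ((p5 -> (p5 & p4)) -> p3)): α-rule — add ~~(~(p4 <-> ~p3) -> (~p3 | p2)), ~((p5 -> (p5 & p4)) -> p3).
~((p5 -> (p5 & p4)) -> p3): α-rule — add (p5 -> (p5 & p4)), ~p3.
~~(~(p4 <-> ~p3) -> (~p3 | p2)): β-rule — branch into ~~(p4 <-> ~p3)  //  (~p3 | p2).
  branch 1 (add ~~(p4 <-> ~p3)):
    (p5 -> (p5 & p4)): β-rule — branch into ~p5  //  (p5 & p4).
      branch 1.1 (add ~p5):
        ~~(p4 <-> ~p3): β-rule — branch into p4, ~p3  //  ~p4, ~~p3.
          branch 1.1.1 (add p4, ~p3):
            ○ open, literals {p3=F, p4=T, p5=F}.
          branch 1.1.2 (add ~p4, ~~p3):
            × closes — contains both p3 and ~p3.
      branch 1.2 (add (p5 & p4)):
        (p5 & p4): α-rule — add p5, p4.
        ~~(p4 <-> ~p3): β-rule — branch into p4, ~p3  //  ~p4, ~~p3.
          branch 1.2.1 (add p4, ~p3):
            ○ open, literals {p3=F, p4=T, p5=T}.
          branch 1.2.2 (add ~p4, ~~p3):
            × closes — contains both p4 and ~p4.
  branch 2 (add (~p3 | p2)):
    (p5 -> (p5 & p4)): β-rule — branch into ~p5  //  (p5 & p4).
      branch 2.1 (add ~p5):
        (~p3 | p2): β-rule — branch into ~p3  //  p2.
          branch 2.1.1 (add ~p3):
            ○ open, literals {p3=F, p5=F}.
          branch 2.1.2 (add p2):
            ○ open, literals {p2=T, p3=F, p5=F}.
      branch 2.2 (add (p5 & p4)):
        (p5 & p4): α-rule — add p5, p4.
        (~p3 | p2): β-rule — branch into ~p3  //  p2.
          branch 2.2.1 (add ~p3):
            ○ open, literals {p3=F, p4=T, p5=T}.
          branch 2.2.2 (add p2):
            ○ open, literals {p2=T, p3=F, p4=T, p5=T}.
2 branches closed, 6 open.
An open branch gives a countermodel: p3=F, p4=T, p5=F (unmentioned atoms arbitrary); under it the original formula is false.

Not valid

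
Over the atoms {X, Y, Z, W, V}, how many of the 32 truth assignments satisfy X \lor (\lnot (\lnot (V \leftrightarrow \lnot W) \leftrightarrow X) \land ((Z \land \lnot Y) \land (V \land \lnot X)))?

17

Initial set: {T (X \lor (\lnot (\lnot (V \leftrightarrow \lnot W) \leftrightarrow X) \land ((Z \land \lnot Y) \land (V \land \lnot X))))}.
T (X \lor (\lnot (\lnot (V \leftrightarrow \lnot W) \leftrightarrow X) \land ((Z \land \lnot Y) \land (V \land \lnot X)))): β-rule — branch into T X  //  T (\lnot (\lnot (V \leftrightarrow \lnot W) \leftrightarrow X) \land ((Z \land \lnot Y) \land (V \land \lnot X))).
  branch 1 (add T X):
    ○ open, literals {X=1}.
  branch 2 (add T (\lnot (\lnot (V \leftrightarrow \lnot W) \leftrightarrow X) \land ((Z \land \lnot Y) \land (V \land \lnot X)))):
    T (\lnot (\lnot (V \leftrightarrow \lnot W) \leftrightarrow X) \land ((Z \land \lnot Y) \land (V \land \lnot X))): α-rule — add T \lnot (\lnot (V \leftrightarrow \lnot W) \leftrightarrow X), T ((Z \land \lnot Y) \land (V \land \lnot X)).
    T ((Z \land \lnot Y) \land (V \land \lnot X)): α-rule — add T (Z \land \lnot Y), T (V \land \lnot X).
    T (Z \land \lnot Y): α-rule — add T Z, T \lnot Y.
    T (V \land \lnot X): α-rule — add T V, T \lnot X.
    T \lnot (\lnot (V \leftrightarrow \lnot W) \leftrightarrow X): β-rule — branch into T \lnot (V \leftrightarrow \lnot W), F X  //  F \lnot (V \leftrightarrow \lnot W), T X.
      branch 2.1 (add T \lnot (V \leftrightarrow \lnot W), F X):
        T \lnot (V \leftrightarrow \lnot W): β-rule — branch into T V, F \lnot W  //  F V, T \lnot W.
          branch 2.1.1 (add T V, F \lnot W):
            ○ open, literals {V=1, W=1, X=0, Y=0, Z=1}.
          branch 2.1.2 (add F V, T \lnot W):
            × closes — contains both V and \lnot V.
      branch 2.2 (add F \lnot (V \leftrightarrow \lnot W), T X):
        × closes — contains both X and \lnot X.
2 branches closed, 2 open.
Each open branch fixes some atoms; the unmentioned ones are free. Counting distinct full assignments: branch {X=1} (Y, Z, W, V) contributes 16 new; branch {V=1, W=1, X=0, Y=0, Z=1} (none free) contributes 1 new. Total: 17.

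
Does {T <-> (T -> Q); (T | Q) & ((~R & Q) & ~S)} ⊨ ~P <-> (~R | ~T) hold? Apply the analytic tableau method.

Initial set: {(T <-> (T -> Q)); ((T | Q) & ((~R & Q) & ~S)); ~(~P <-> (~R | ~T))}.
((T | Q) & ((~R & Q) & ~S)): α-rule — add (T | Q), ((~R & Q) & ~S).
((~R & Q) & ~S): α-rule — add (~R & Q), ~S.
(~R & Q): α-rule — add ~R, Q.
(T <-> (T -> Q)): β-rule — branch into T, (T -> Q)  //  ~T, ~(T -> Q).
  branch 1 (add T, (T -> Q)):
    ~(~P <-> (~R | ~T)): β-rule — branch into ~P, ~(~R | ~T)  //  ~~P, (~R | ~T).
      branch 1.1 (add ~P, ~(~R | ~T)):
        ~(~R | ~T): α-rule — add ~~R, ~~T.
        × closes — contains both R and ~R.
      branch 1.2 (add ~~P, (~R | ~T)):
        (T | Q): β-rule — branch into T  //  Q.
          branch 1.2.1 (add T):
            (T -> Q): β-rule — branch into ~T  //  Q.
              branch 1.2.1.1 (add ~T):
                × closes — contains both T and ~T.
              branch 1.2.1.2 (add Q):
                (~R | ~T): β-rule — branch into ~R  //  ~T.
                  branch 1.2.1.2.1 (add ~R):
                    ○ open, literals {P=T, Q=T, R=F, S=F, T=T}.
                  branch 1.2.1.2.2 (add ~T):
                    × closes — contains both T and ~T.
          branch 1.2.2 (add Q):
            (T -> Q): β-rule — branch into ~T  //  Q.
              branch 1.2.2.1 (add ~T):
                × closes — contains both T and ~T.
              branch 1.2.2.2 (add Q):
                (~R | ~T): β-rule — branch into ~R  //  ~T.
                  branch 1.2.2.2.1 (add ~R):
                    ○ open, literals {P=T, Q=T, R=F, S=F, T=T}.
                  branch 1.2.2.2.2 (add ~T):
                    × closes — contains both T and ~T.
  branch 2 (add ~T, ~(T -> Q)):
    ~(T -> Q): α-rule — add T, ~Q.
    × closes — contains both T and ~T.
6 branches closed, 2 open.
An open branch gives a countermodel: P=T, Q=T, R=F, S=F, T=T (unmentioned atoms arbitrary); the premises hold there but the conclusion fails.

No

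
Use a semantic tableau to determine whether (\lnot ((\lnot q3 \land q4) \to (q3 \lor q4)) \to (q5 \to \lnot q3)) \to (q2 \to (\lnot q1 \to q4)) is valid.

Assume the negation and expand:
Initial set: {\lnot ((\lnot ((\lnot q3 \land q4) \to (q3 \lor q4)) \to (q5 \to \lnot q3)) \to (q2 \to (\lnot q1 \to q4)))}.
\lnot ((\lnot ((\lnot q3 \land q4) \to (q3 \lor q4)) \to (q5 \to \lnot q3)) \to (q2 \to (\lnot q1 \to q4))): α-rule — add (\lnot ((\lnot q3 \land q4) \to (q3 \lor q4)) \to (q5 \to \lnot q3)), \lnot (q2 \to (\lnot q1 \to q4)).
\lnot (q2 \to (\lnot q1 \to q4)): α-rule — add q2, \lnot (\lnot q1 \to q4).
\lnot (\lnot q1 \to q4): α-rule — add \lnot q1, \lnot q4.
(\lnot ((\lnot q3 \land q4) \to (q3 \lor q4)) \to (q5 \to \lnot q3)): β-rule — branch into \lnot \lnot ((\lnot q3 \land q4) \to (q3 \lor q4))  //  (q5 \to \lnot q3).
  branch 1 (add \lnot \lnot ((\lnot q3 \land q4) \to (q3 \lor q4))):
    \lnot \lnot ((\lnot q3 \land q4) \to (q3 \lor q4)): β-rule — branch into \lnot (\lnot q3 \land q4)  //  (q3 \lor q4).
      branch 1.1 (add \lnot (\lnot q3 \land q4)):
        \lnot (\lnot q3 \land q4): β-rule — branch into \lnot \lnot q3  //  \lnot q4.
          branch 1.1.1 (add \lnot \lnot q3):
            ○ open, literals {q1=F, q2=T, q3=T, q4=F}.
          branch 1.1.2 (add \lnot q4):
            ○ open, literals {q1=F, q2=T, q4=F}.
      branch 1.2 (add (q3 \lor q4)):
        (q3 \lor q4): β-rule — branch into q3  //  q4.
          branch 1.2.1 (add q3):
            ○ open, literals {q1=F, q2=T, q3=T, q4=F}.
          branch 1.2.2 (add q4):
            × closes — contains both q4 and \lnot q4.
  branch 2 (add (q5 \to \lnot q3)):
    (q5 \to \lnot q3): β-rule — branch into \lnot q5  //  \lnot q3.
      branch 2.1 (add \lnot q5):
        ○ open, literals {q1=F, q2=T, q4=F, q5=F}.
      branch 2.2 (add \lnot q3):
        ○ open, literals {q1=F, q2=T, q3=F, q4=F}.
1 branch closed, 5 open.
An open branch gives a countermodel: q1=F, q2=T, q3=T, q4=F (unmentioned atoms arbitrary); under it the original formula is false.

Not valid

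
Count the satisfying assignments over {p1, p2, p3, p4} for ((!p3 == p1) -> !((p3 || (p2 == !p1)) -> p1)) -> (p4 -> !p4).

10

Initial set: {(((!p3 == p1) -> !((p3 || (p2 == !p1)) -> p1)) -> (p4 -> !p4))}.
(((!p3 == p1) -> !((p3 || (p2 == !p1)) -> p1)) -> (p4 -> !p4)): β-rule — branch into !((!p3 == p1) -> !((p3 || (p2 == !p1)) -> p1))  //  (p4 -> !p4).
  branch 1 (add !((!p3 == p1) -> !((p3 || (p2 == !p1)) -> p1))):
    !((!p3 == p1) -> !((p3 || (p2 == !p1)) -> p1)): α-rule — add (!p3 == p1), !!((p3 || (p2 == !p1)) -> p1).
    (!p3 == p1): β-rule — branch into !p3, p1  //  !!p3, !p1.
      branch 1.1 (add !p3, p1):
        !!((p3 || (p2 == !p1)) -> p1): β-rule — branch into !(p3 || (p2 == !p1))  //  p1.
          branch 1.1.1 (add !(p3 || (p2 == !p1))):
            !(p3 || (p2 == !p1)): α-rule — add !p3, !(p2 == !p1).
            !(p2 == !p1): β-rule — branch into p2, !!p1  //  !p2, !p1.
              branch 1.1.1.1 (add p2, !!p1):
                ○ open, literals {p1=T, p2=T, p3=F}.
              branch 1.1.1.2 (add !p2, !p1):
                × closes — contains both p1 and !p1.
          branch 1.1.2 (add p1):
            ○ open, literals {p1=T, p3=F}.
      branch 1.2 (add !!p3, !p1):
        !!((p3 || (p2 == !p1)) -> p1): β-rule — branch into !(p3 || (p2 == !p1))  //  p1.
          branch 1.2.1 (add !(p3 || (p2 == !p1))):
            !(p3 || (p2 == !p1)): α-rule — add !p3, !(p2 == !p1).
            × closes — contains both p3 and !p3.
          branch 1.2.2 (add p1):
            × closes — contains both p1 and !p1.
  branch 2 (add (p4 -> !p4)):
    (p4 -> !p4): β-rule — branch into !p4  //  !p4.
      branch 2.1 (add !p4):
        ○ open, literals {p4=F}.
      branch 2.2 (add !p4):
        ○ open, literals {p4=F}.
3 branches closed, 4 open.
Each open branch fixes some atoms; the unmentioned ones are free. Counting distinct full assignments: branch {p1=T, p2=T, p3=F} (p4) contributes 2 new; branch {p1=T, p3=F} (p2, p4) contributes 2 new; branch {p4=F} (p1, p2, p3) contributes 6 new; branch {p4=F} (p1, p2, p3) contributes 0 new. Total: 10.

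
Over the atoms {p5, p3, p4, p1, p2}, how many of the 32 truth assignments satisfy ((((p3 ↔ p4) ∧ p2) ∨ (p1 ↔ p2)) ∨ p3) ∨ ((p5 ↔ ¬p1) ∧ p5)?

27

Initial set: {(((((p3 ↔ p4) ∧ p2) ∨ (p1 ↔ p2)) ∨ p3) ∨ ((p5 ↔ ¬p1) ∧ p5))}.
(((((p3 ↔ p4) ∧ p2) ∨ (p1 ↔ p2)) ∨ p3) ∨ ((p5 ↔ ¬p1) ∧ p5)): β-rule — branch into ((((p3 ↔ p4) ∧ p2) ∨ (p1 ↔ p2)) ∨ p3)  //  ((p5 ↔ ¬p1) ∧ p5).
  branch 1 (add ((((p3 ↔ p4) ∧ p2) ∨ (p1 ↔ p2)) ∨ p3)):
    ((((p3 ↔ p4) ∧ p2) ∨ (p1 ↔ p2)) ∨ p3): β-rule — branch into (((p3 ↔ p4) ∧ p2) ∨ (p1 ↔ p2))  //  p3.
      branch 1.1 (add (((p3 ↔ p4) ∧ p2) ∨ (p1 ↔ p2))):
        (((p3 ↔ p4) ∧ p2) ∨ (p1 ↔ p2)): β-rule — branch into ((p3 ↔ p4) ∧ p2)  //  (p1 ↔ p2).
          branch 1.1.1 (add ((p3 ↔ p4) ∧ p2)):
            ((p3 ↔ p4) ∧ p2): α-rule — add (p3 ↔ p4), p2.
            (p3 ↔ p4): β-rule — branch into p3, p4  //  ¬p3, ¬p4.
              branch 1.1.1.1 (add p3, p4):
                ○ open, literals {p2=1, p3=1, p4=1}.
              branch 1.1.1.2 (add ¬p3, ¬p4):
                ○ open, literals {p2=1, p3=0, p4=0}.
          branch 1.1.2 (add (p1 ↔ p2)):
            (p1 ↔ p2): β-rule — branch into p1, p2  //  ¬p1, ¬p2.
              branch 1.1.2.1 (add p1, p2):
                ○ open, literals {p1=1, p2=1}.
              branch 1.1.2.2 (add ¬p1, ¬p2):
                ○ open, literals {p1=0, p2=0}.
      branch 1.2 (add p3):
        ○ open, literals {p3=1}.
  branch 2 (add ((p5 ↔ ¬p1) ∧ p5)):
    ((p5 ↔ ¬p1) ∧ p5): α-rule — add (p5 ↔ ¬p1), p5.
    (p5 ↔ ¬p1): β-rule — branch into p5, ¬p1  //  ¬p5, ¬¬p1.
      branch 2.1 (add p5, ¬p1):
        ○ open, literals {p1=0, p5=1}.
      branch 2.2 (add ¬p5, ¬¬p1):
        × closes — contains both p5 and ¬p5.
1 branch closed, 6 open.
Each open branch fixes some atoms; the unmentioned ones are free. Counting distinct full assignments: branch {p2=1, p3=1, p4=1} (p5, p1) contributes 4 new; branch {p2=1, p3=0, p4=0} (p5, p1) contributes 4 new; branch {p1=1, p2=1} (p5, p3, p4) contributes 4 new; branch {p1=0, p2=0} (p5, p3, p4) contributes 8 new; branch {p3=1} (p5, p4, p1, p2) contributes 6 new; branch {p1=0, p5=1} (p3, p4, p2) contributes 1 new. Total: 27.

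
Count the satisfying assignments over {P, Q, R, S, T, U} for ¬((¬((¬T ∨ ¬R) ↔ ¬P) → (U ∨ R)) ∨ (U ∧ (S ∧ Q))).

Initial set: {T ¬((¬((¬T ∨ ¬R) ↔ ¬P) → (U ∨ R)) ∨ (U ∧ (S ∧ Q)))}.
T ¬((¬((¬T ∨ ¬R) ↔ ¬P) → (U ∨ R)) ∨ (U ∧ (S ∧ Q))): α-rule — add F (¬((¬T ∨ ¬R) ↔ ¬P) → (U ∨ R)), F (U ∧ (S ∧ Q)).
F (¬((¬T ∨ ¬R) ↔ ¬P) → (U ∨ R)): α-rule — add T ¬((¬T ∨ ¬R) ↔ ¬P), F (U ∨ R).
F (U ∨ R): α-rule — add F U, F R.
F (U ∧ (S ∧ Q)): β-rule — branch into F U  //  F (S ∧ Q).
  branch 1 (add F U):
    T ¬((¬T ∨ ¬R) ↔ ¬P): β-rule — branch into T (¬T ∨ ¬R), F ¬P  //  F (¬T ∨ ¬R), T ¬P.
      branch 1.1 (add T (¬T ∨ ¬R), F ¬P):
        T (¬T ∨ ¬R): β-rule — branch into T ¬T  //  T ¬R.
          branch 1.1.1 (add T ¬T):
            ○ open, literals {P=true, R=false, T=false, U=false}.
          branch 1.1.2 (add T ¬R):
            ○ open, literals {P=true, R=false, U=false}.
      branch 1.2 (add F (¬T ∨ ¬R), T ¬P):
        F (¬T ∨ ¬R): α-rule — add F ¬T, F ¬R.
        × closes — contains both R and ¬R.
  branch 2 (add F (S ∧ Q)):
    T ¬((¬T ∨ ¬R) ↔ ¬P): β-rule — branch into T (¬T ∨ ¬R), F ¬P  //  F (¬T ∨ ¬R), T ¬P.
      branch 2.1 (add T (¬T ∨ ¬R), F ¬P):
        F (S ∧ Q): β-rule — branch into F S  //  F Q.
          branch 2.1.1 (add F S):
            T (¬T ∨ ¬R): β-rule — branch into T ¬T  //  T ¬R.
              branch 2.1.1.1 (add T ¬T):
                ○ open, literals {P=true, R=false, S=false, T=false, U=false}.
              branch 2.1.1.2 (add T ¬R):
                ○ open, literals {P=true, R=false, S=false, U=false}.
          branch 2.1.2 (add F Q):
            T (¬T ∨ ¬R): β-rule — branch into T ¬T  //  T ¬R.
              branch 2.1.2.1 (add T ¬T):
                ○ open, literals {P=true, Q=false, R=false, T=false, U=false}.
              branch 2.1.2.2 (add T ¬R):
                ○ open, literals {P=true, Q=false, R=false, U=false}.
      branch 2.2 (add F (¬T ∨ ¬R), T ¬P):
        F (¬T ∨ ¬R): α-rule — add F ¬T, F ¬R.
        × closes — contains both R and ¬R.
2 branches closed, 6 open.
Each open branch fixes some atoms; the unmentioned ones are free. Counting distinct full assignments: branch {P=true, R=false, T=false, U=false} (Q, S) contributes 4 new; branch {P=true, R=false, U=false} (Q, S, T) contributes 4 new; branch {P=true, R=false, S=false, T=false, U=false} (Q) contributes 0 new; branch {P=true, R=false, S=false, U=false} (Q, T) contributes 0 new; branch {P=true, Q=false, R=false, T=false, U=false} (S) contributes 0 new; branch {P=true, Q=false, R=false, U=false} (S, T) contributes 0 new. Total: 8.

8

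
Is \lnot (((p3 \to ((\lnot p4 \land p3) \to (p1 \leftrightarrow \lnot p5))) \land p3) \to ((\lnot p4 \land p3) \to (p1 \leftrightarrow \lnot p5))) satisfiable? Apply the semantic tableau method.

Initial set: {T \lnot (((p3 \to ((\lnot p4 \land p3) \to (p1 \leftrightarrow \lnot p5))) \land p3) \to ((\lnot p4 \land p3) \to (p1 \leftrightarrow \lnot p5)))}.
T \lnot (((p3 \to ((\lnot p4 \land p3) \to (p1 \leftrightarrow \lnot p5))) \land p3) \to ((\lnot p4 \land p3) \to (p1 \leftrightarrow \lnot p5))): α-rule — add T ((p3 \to ((\lnot p4 \land p3) \to (p1 \leftrightarrow \lnot p5))) \land p3), F ((\lnot p4 \land p3) \to (p1 \leftrightarrow \lnot p5)).
T ((p3 \to ((\lnot p4 \land p3) \to (p1 \leftrightarrow \lnot p5))) \land p3): α-rule — add T (p3 \to ((\lnot p4 \land p3) \to (p1 \leftrightarrow \lnot p5))), T p3.
F ((\lnot p4 \land p3) \to (p1 \leftrightarrow \lnot p5)): α-rule — add T (\lnot p4 \land p3), F (p1 \leftrightarrow \lnot p5).
T (\lnot p4 \land p3): α-rule — add T \lnot p4, T p3.
T (p3 \to ((\lnot p4 \land p3) \to (p1 \leftrightarrow \lnot p5))): β-rule — branch into F p3  //  T ((\lnot p4 \land p3) \to (p1 \leftrightarrow \lnot p5)).
  branch 1 (add F p3):
    × closes — contains both p3 and \lnot p3.
  branch 2 (add T ((\lnot p4 \land p3) \to (p1 \leftrightarrow \lnot p5))):
    F (p1 \leftrightarrow \lnot p5): β-rule — branch into T p1, F \lnot p5  //  F p1, T \lnot p5.
      branch 2.1 (add T p1, F \lnot p5):
        T ((\lnot p4 \land p3) \to (p1 \leftrightarrow \lnot p5)): β-rule — branch into F (\lnot p4 \land p3)  //  T (p1 \leftrightarrow \lnot p5).
          branch 2.1.1 (add F (\lnot p4 \land p3)):
            F (\lnot p4 \land p3): β-rule — branch into F \lnot p4  //  F p3.
              branch 2.1.1.1 (add F \lnot p4):
                × closes — contains both p4 and \lnot p4.
              branch 2.1.1.2 (add F p3):
                × closes — contains both p3 and \lnot p3.
          branch 2.1.2 (add T (p1 \leftrightarrow \lnot p5)):
            T (p1 \leftrightarrow \lnot p5): β-rule — branch into T p1, T \lnot p5  //  F p1, F \lnot p5.
              branch 2.1.2.1 (add T p1, T \lnot p5):
                × closes — contains both p5 and \lnot p5.
              branch 2.1.2.2 (add F p1, F \lnot p5):
                × closes — contains both p1 and \lnot p1.
      branch 2.2 (add F p1, T \lnot p5):
        T ((\lnot p4 \land p3) \to (p1 \leftrightarrow \lnot p5)): β-rule — branch into F (\lnot p4 \land p3)  //  T (p1 \leftrightarrow \lnot p5).
          branch 2.2.1 (add F (\lnot p4 \land p3)):
            F (\lnot p4 \land p3): β-rule — branch into F \lnot p4  //  F p3.
              branch 2.2.1.1 (add F \lnot p4):
                × closes — contains both p4 and \lnot p4.
              branch 2.2.1.2 (add F p3):
                × closes — contains both p3 and \lnot p3.
          branch 2.2.2 (add T (p1 \leftrightarrow \lnot p5)):
            T (p1 \leftrightarrow \lnot p5): β-rule — branch into T p1, T \lnot p5  //  F p1, F \lnot p5.
              branch 2.2.2.1 (add T p1, T \lnot p5):
                × closes — contains both p1 and \lnot p1.
              branch 2.2.2.2 (add F p1, F \lnot p5):
                × closes — contains both p5 and \lnot p5.
All 9 branches close.
Every branch closed; the formula is unsatisfiable.

Unsatisfiable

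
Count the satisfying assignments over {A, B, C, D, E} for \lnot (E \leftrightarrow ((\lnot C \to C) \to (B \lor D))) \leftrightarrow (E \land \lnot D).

Initial set: {T (\lnot (E \leftrightarrow ((\lnot C \to C) \to (B \lor D))) \leftrightarrow (E \land \lnot D))}.
T (\lnot (E \leftrightarrow ((\lnot C \to C) \to (B \lor D))) \leftrightarrow (E \land \lnot D)): β-rule — branch into T \lnot (E \leftrightarrow ((\lnot C \to C) \to (B \lor D))), T (E \land \lnot D)  //  F \lnot (E \leftrightarrow ((\lnot C \to C) \to (B \lor D))), F (E \land \lnot D).
  branch 1 (add T \lnot (E \leftrightarrow ((\lnot C \to C) \to (B \lor D))), T (E \land \lnot D)):
    T (E \land \lnot D): α-rule — add T E, T \lnot D.
    T \lnot (E \leftrightarrow ((\lnot C \to C) \to (B \lor D))): β-rule — branch into T E, F ((\lnot C \to C) \to (B \lor D))  //  F E, T ((\lnot C \to C) \to (B \lor D)).
      branch 1.1 (add T E, F ((\lnot C \to C) \to (B \lor D))):
        F ((\lnot C \to C) \to (B \lor D)): α-rule — add T (\lnot C \to C), F (B \lor D).
        F (B \lor D): α-rule — add F B, F D.
        T (\lnot C \to C): β-rule — branch into F \lnot C  //  T C.
          branch 1.1.1 (add F \lnot C):
            ○ open, literals {B=F, C=T, D=F, E=T}.
          branch 1.1.2 (add T C):
            ○ open, literals {B=F, C=T, D=F, E=T}.
      branch 1.2 (add F E, T ((\lnot C \to C) \to (B \lor D))):
        × closes — contains both E and \lnot E.
  branch 2 (add F \lnot (E \leftrightarrow ((\lnot C \to C) \to (B \lor D))), F (E \land \lnot D)):
    F \lnot (E \leftrightarrow ((\lnot C \to C) \to (B \lor D))): β-rule — branch into T E, T ((\lnot C \to C) \to (B \lor D))  //  F E, F ((\lnot C \to C) \to (B \lor D)).
      branch 2.1 (add T E, T ((\lnot C \to C) \to (B \lor D))):
        F (E \land \lnot D): β-rule — branch into F E  //  F \lnot D.
          branch 2.1.1 (add F E):
            × closes — contains both E and \lnot E.
          branch 2.1.2 (add F \lnot D):
            T ((\lnot C \to C) \to (B \lor D)): β-rule — branch into F (\lnot C \to C)  //  T (B \lor D).
              branch 2.1.2.1 (add F (\lnot C \to C)):
                F (\lnot C \to C): α-rule — add T \lnot C, F C.
                ○ open, literals {C=F, D=T, E=T}.
              branch 2.1.2.2 (add T (B \lor D)):
                T (B \lor D): β-rule — branch into T B  //  T D.
                  branch 2.1.2.2.1 (add T B):
                    ○ open, literals {B=T, D=T, E=T}.
                  branch 2.1.2.2.2 (add T D):
                    ○ open, literals {D=T, E=T}.
      branch 2.2 (add F E, F ((\lnot C \to C) \to (B \lor D))):
        F ((\lnot C \to C) \to (B \lor D)): α-rule — add T (\lnot C \to C), F (B \lor D).
        F (B \lor D): α-rule — add F B, F D.
        F (E \land \lnot D): β-rule — branch into F E  //  F \lnot D.
          branch 2.2.1 (add F E):
            T (\lnot C \to C): β-rule — branch into F \lnot C  //  T C.
              branch 2.2.1.1 (add F \lnot C):
                ○ open, literals {B=F, C=T, D=F, E=F}.
              branch 2.2.1.2 (add T C):
                ○ open, literals {B=F, C=T, D=F, E=F}.
          branch 2.2.2 (add F \lnot D):
            × closes — contains both D and \lnot D.
3 branches closed, 7 open.
Each open branch fixes some atoms; the unmentioned ones are free. Counting distinct full assignments: branch {B=F, C=T, D=F, E=T} (A) contributes 2 new; branch {B=F, C=T, D=F, E=T} (A) contributes 0 new; branch {C=F, D=T, E=T} (A, B) contributes 4 new; branch {B=T, D=T, E=T} (A, C) contributes 2 new; branch {D=T, E=T} (A, B, C) contributes 2 new; branch {B=F, C=T, D=F, E=F} (A) contributes 2 new; branch {B=F, C=T, D=F, E=F} (A) contributes 0 new. Total: 12.

12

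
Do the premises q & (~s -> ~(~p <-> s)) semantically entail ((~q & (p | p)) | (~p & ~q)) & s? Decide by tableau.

Initial set: {(q & (~s -> ~(~p <-> s))); ~(((~q & (p | p)) | (~p & ~q)) & s)}.
(q & (~s -> ~(~p <-> s))): α-rule — add q, (~s -> ~(~p <-> s)).
~(((~q & (p | p)) | (~p & ~q)) & s): β-rule — branch into ~((~q & (p | p)) | (~p & ~q))  //  ~s.
  branch 1 (add ~((~q & (p | p)) | (~p & ~q))):
    ~((~q & (p | p)) | (~p & ~q)): α-rule — add ~(~q & (p | p)), ~(~p & ~q).
    (~s -> ~(~p <-> s)): β-rule — branch into ~~s  //  ~(~p <-> s).
      branch 1.1 (add ~~s):
        ~(~q & (p | p)): β-rule — branch into ~~q  //  ~(p | p).
          branch 1.1.1 (add ~~q):
            ~(~p & ~q): β-rule — branch into ~~p  //  ~~q.
              branch 1.1.1.1 (add ~~p):
                ○ open, literals {p=true, q=true, s=true}.
              branch 1.1.1.2 (add ~~q):
                ○ open, literals {q=true, s=true}.
          branch 1.1.2 (add ~(p | p)):
            ~(p | p): α-rule — add ~p, ~p.
            ~(~p & ~q): β-rule — branch into ~~p  //  ~~q.
              branch 1.1.2.1 (add ~~p):
                × closes — contains both p and ~p.
              branch 1.1.2.2 (add ~~q):
                ○ open, literals {p=false, q=true, s=true}.
      branch 1.2 (add ~(~p <-> s)):
        ~(~q & (p | p)): β-rule — branch into ~~q  //  ~(p | p).
          branch 1.2.1 (add ~~q):
            ~(~p & ~q): β-rule — branch into ~~p  //  ~~q.
              branch 1.2.1.1 (add ~~p):
                ~(~p <-> s): β-rule — branch into ~p, ~s  //  ~~p, s.
                  branch 1.2.1.1.1 (add ~p, ~s):
                    × closes — contains both p and ~p.
                  branch 1.2.1.1.2 (add ~~p, s):
                    ○ open, literals {p=true, q=true, s=true}.
              branch 1.2.1.2 (add ~~q):
                ~(~p <-> s): β-rule — branch into ~p, ~s  //  ~~p, s.
                  branch 1.2.1.2.1 (add ~p, ~s):
                    ○ open, literals {p=false, q=true, s=false}.
                  branch 1.2.1.2.2 (add ~~p, s):
                    ○ open, literals {p=true, q=true, s=true}.
          branch 1.2.2 (add ~(p | p)):
            ~(p | p): α-rule — add ~p, ~p.
            ~(~p & ~q): β-rule — branch into ~~p  //  ~~q.
              branch 1.2.2.1 (add ~~p):
                × closes — contains both p and ~p.
              branch 1.2.2.2 (add ~~q):
                ~(~p <-> s): β-rule — branch into ~p, ~s  //  ~~p, s.
                  branch 1.2.2.2.1 (add ~p, ~s):
                    ○ open, literals {p=false, q=true, s=false}.
                  branch 1.2.2.2.2 (add ~~p, s):
                    × closes — contains both p and ~p.
  branch 2 (add ~s):
    (~s -> ~(~p <-> s)): β-rule — branch into ~~s  //  ~(~p <-> s).
      branch 2.1 (add ~~s):
        × closes — contains both s and ~s.
      branch 2.2 (add ~(~p <-> s)):
        ~(~p <-> s): β-rule — branch into ~p, ~s  //  ~~p, s.
          branch 2.2.1 (add ~p, ~s):
            ○ open, literals {p=false, q=true, s=false}.
          branch 2.2.2 (add ~~p, s):
            × closes — contains both s and ~s.
6 branches closed, 8 open.
An open branch gives a countermodel: p=true, q=true, s=true (unmentioned atoms arbitrary); the premises hold there but the conclusion fails.

No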